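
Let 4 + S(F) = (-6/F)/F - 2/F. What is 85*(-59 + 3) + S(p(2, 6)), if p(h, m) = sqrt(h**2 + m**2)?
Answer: -95283/20 - sqrt(10)/10 ≈ -4764.5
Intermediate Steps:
S(F) = -4 - 6/F**2 - 2/F (S(F) = -4 + ((-6/F)/F - 2/F) = -4 + (-6/F**2 - 2/F) = -4 - 6/F**2 - 2/F)
85*(-59 + 3) + S(p(2, 6)) = 85*(-59 + 3) + (-4 - 6/(2**2 + 6**2) - 2/sqrt(2**2 + 6**2)) = 85*(-56) + (-4 - 6/(4 + 36) - 2/sqrt(4 + 36)) = -4760 + (-4 - 6/(sqrt(40))**2 - 2*sqrt(10)/20) = -4760 + (-4 - 6/(2*sqrt(10))**2 - 2*sqrt(10)/20) = -4760 + (-4 - 6*1/40 - sqrt(10)/10) = -4760 + (-4 - 3/20 - sqrt(10)/10) = -4760 + (-83/20 - sqrt(10)/10) = -95283/20 - sqrt(10)/10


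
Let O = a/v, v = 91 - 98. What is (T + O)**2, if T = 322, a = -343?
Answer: 137641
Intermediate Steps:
v = -7
O = 49 (O = -343/(-7) = -343*(-1/7) = 49)
(T + O)**2 = (322 + 49)**2 = 371**2 = 137641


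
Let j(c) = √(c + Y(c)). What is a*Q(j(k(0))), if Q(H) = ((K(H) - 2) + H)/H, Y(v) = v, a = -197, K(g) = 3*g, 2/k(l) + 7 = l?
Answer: -788 - 197*I*√7 ≈ -788.0 - 521.21*I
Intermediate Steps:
k(l) = 2/(-7 + l)
j(c) = √2*√c (j(c) = √(c + c) = √(2*c) = √2*√c)
Q(H) = (-2 + 4*H)/H (Q(H) = ((3*H - 2) + H)/H = ((-2 + 3*H) + H)/H = (-2 + 4*H)/H)
a*Q(j(k(0))) = -197*(4 - 2*(-I*√7/2)) = -197*(4 - (-1)*I*√7) = -197*(4 + I*√7) = -788 - 197*I*√7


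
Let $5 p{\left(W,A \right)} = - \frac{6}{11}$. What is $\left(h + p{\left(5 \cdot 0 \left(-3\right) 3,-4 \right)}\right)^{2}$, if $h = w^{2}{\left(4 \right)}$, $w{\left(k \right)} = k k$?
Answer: $\frac{198077476}{3025} \approx 65480.0$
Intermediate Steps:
$w{\left(k \right)} = k^{2}$
$h = 256$ ($h = \left(4^{2}\right)^{2} = 16^{2} = 256$)
$p{\left(W,A \right)} = - \frac{6}{55}$ ($p{\left(W,A \right)} = \frac{\left(-6\right) \frac{1}{11}}{5} = \frac{1}{5} \left(- \frac{6}{11}\right) = - \frac{6}{55}$)
$\left(h + p{\left(5 \cdot 0 \left(-3\right) 3,-4 \right)}\right)^{2} = \left(256 - \frac{6}{55}\right)^{2} = \left(\frac{14074}{55}\right)^{2} = \frac{198077476}{3025}$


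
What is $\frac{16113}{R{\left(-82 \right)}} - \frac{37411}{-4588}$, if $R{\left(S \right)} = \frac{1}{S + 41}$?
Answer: $- \frac{3030946793}{4588} \approx -6.6063 \cdot 10^{5}$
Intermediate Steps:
$R{\left(S \right)} = \frac{1}{41 + S}$
$\frac{16113}{R{\left(-82 \right)}} - \frac{37411}{-4588} = \frac{16113}{\frac{1}{41 - 82}} - \frac{37411}{-4588} = \frac{16113}{\frac{1}{-41}} - - \frac{37411}{4588} = \frac{16113}{- \frac{1}{41}} + \frac{37411}{4588} = 16113 \left(-41\right) + \frac{37411}{4588} = -660633 + \frac{37411}{4588} = - \frac{3030946793}{4588}$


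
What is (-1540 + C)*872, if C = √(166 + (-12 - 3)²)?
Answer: -1342880 + 872*√391 ≈ -1.3256e+6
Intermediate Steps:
C = √391 (C = √(166 + (-15)²) = √(166 + 225) = √391 ≈ 19.774)
(-1540 + C)*872 = (-1540 + √391)*872 = -1342880 + 872*√391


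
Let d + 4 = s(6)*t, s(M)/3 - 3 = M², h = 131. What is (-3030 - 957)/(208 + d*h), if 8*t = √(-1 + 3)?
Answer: -40316544/231721537 - 244434996*√2/231721537 ≈ -1.6658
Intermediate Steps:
s(M) = 9 + 3*M²
t = √2/8 (t = √(-1 + 3)/8 = √2/8 ≈ 0.17678)
d = -4 + 117*√2/8 (d = -4 + (9 + 3*6²)*(√2/8) = -4 + (9 + 3*36)*(√2/8) = -4 + (9 + 108)*(√2/8) = -4 + 117*(√2/8) = -4 + 117*√2/8 ≈ 16.683)
(-3030 - 957)/(208 + d*h) = (-3030 - 957)/(208 + (-4 + 117*√2/8)*131) = -3987/(208 + (-524 + 15327*√2/8)) = -3987/(-316 + 15327*√2/8)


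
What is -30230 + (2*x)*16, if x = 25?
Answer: -29430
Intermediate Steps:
-30230 + (2*x)*16 = -30230 + (2*25)*16 = -30230 + 50*16 = -30230 + 800 = -29430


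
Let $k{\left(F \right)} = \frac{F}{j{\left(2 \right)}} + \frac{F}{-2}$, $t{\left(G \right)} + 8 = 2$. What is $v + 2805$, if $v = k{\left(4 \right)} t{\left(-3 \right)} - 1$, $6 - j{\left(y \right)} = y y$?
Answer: $2804$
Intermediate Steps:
$j{\left(y \right)} = 6 - y^{2}$ ($j{\left(y \right)} = 6 - y y = 6 - y^{2}$)
$t{\left(G \right)} = -6$ ($t{\left(G \right)} = -8 + 2 = -6$)
$k{\left(F \right)} = 0$ ($k{\left(F \right)} = \frac{F}{6 - 2^{2}} + \frac{F}{-2} = \frac{F}{6 - 4} + F \left(- \frac{1}{2}\right) = \frac{F}{6 - 4} - \frac{F}{2} = \frac{F}{2} - \frac{F}{2} = 0$)
$v = -1$ ($v = 0 \left(-6\right) - 1 = 0 - 1 = -1$)
$v + 2805 = -1 + 2805 = 2804$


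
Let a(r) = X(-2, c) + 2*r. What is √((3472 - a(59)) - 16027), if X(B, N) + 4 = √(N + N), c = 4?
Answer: √(-12669 - 2*√2) ≈ 112.57*I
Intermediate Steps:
X(B, N) = -4 + √2*√N (X(B, N) = -4 + √(N + N) = -4 + √(2*N) = -4 + √2*√N)
a(r) = -4 + 2*r + 2*√2 (a(r) = (-4 + √2*√4) + 2*r = (-4 + √2*2) + 2*r = (-4 + 2*√2) + 2*r = -4 + 2*r + 2*√2)
√((3472 - a(59)) - 16027) = √((3472 - (-4 + 2*59 + 2*√2)) - 16027) = √((3472 - (-4 + 118 + 2*√2)) - 16027) = √((3472 - (114 + 2*√2)) - 16027) = √((3472 + (-114 - 2*√2)) - 16027) = √((3358 - 2*√2) - 16027) = √(-12669 - 2*√2)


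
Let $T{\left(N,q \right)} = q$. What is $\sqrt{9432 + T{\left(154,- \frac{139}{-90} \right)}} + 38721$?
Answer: $38721 + \frac{\sqrt{8490190}}{30} \approx 38818.0$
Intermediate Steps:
$\sqrt{9432 + T{\left(154,- \frac{139}{-90} \right)}} + 38721 = \sqrt{9432 - \frac{139}{-90}} + 38721 = \sqrt{9432 - - \frac{139}{90}} + 38721 = \sqrt{9432 + \frac{139}{90}} + 38721 = \sqrt{\frac{849019}{90}} + 38721 = \frac{\sqrt{8490190}}{30} + 38721 = 38721 + \frac{\sqrt{8490190}}{30}$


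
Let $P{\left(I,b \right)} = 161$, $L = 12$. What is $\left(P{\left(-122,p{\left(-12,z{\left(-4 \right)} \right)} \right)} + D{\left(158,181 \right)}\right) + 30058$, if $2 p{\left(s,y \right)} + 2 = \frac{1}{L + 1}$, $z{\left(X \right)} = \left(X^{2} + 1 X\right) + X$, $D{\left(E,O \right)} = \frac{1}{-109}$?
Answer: $\frac{3293870}{109} \approx 30219.0$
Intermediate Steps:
$D{\left(E,O \right)} = - \frac{1}{109}$
$z{\left(X \right)} = X^{2} + 2 X$ ($z{\left(X \right)} = \left(X^{2} + X\right) + X = \left(X + X^{2}\right) + X = X^{2} + 2 X$)
$p{\left(s,y \right)} = - \frac{25}{26}$ ($p{\left(s,y \right)} = -1 + \frac{1}{2 \left(12 + 1\right)} = -1 + \frac{1}{2 \cdot 13} = -1 + \frac{1}{2} \cdot \frac{1}{13} = -1 + \frac{1}{26} = - \frac{25}{26}$)
$\left(P{\left(-122,p{\left(-12,z{\left(-4 \right)} \right)} \right)} + D{\left(158,181 \right)}\right) + 30058 = \left(161 - \frac{1}{109}\right) + 30058 = \frac{17548}{109} + 30058 = \frac{3293870}{109}$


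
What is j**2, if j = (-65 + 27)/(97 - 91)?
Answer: 361/9 ≈ 40.111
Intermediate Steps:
j = -19/3 (j = -38/6 = -38*1/6 = -19/3 ≈ -6.3333)
j**2 = (-19/3)**2 = 361/9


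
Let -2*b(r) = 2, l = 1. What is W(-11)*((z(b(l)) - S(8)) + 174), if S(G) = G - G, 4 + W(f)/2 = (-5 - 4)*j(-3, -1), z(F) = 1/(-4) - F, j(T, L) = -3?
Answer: 16077/2 ≈ 8038.5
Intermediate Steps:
b(r) = -1 (b(r) = -1/2*2 = -1)
z(F) = -1/4 - F
W(f) = 46 (W(f) = -8 + 2*((-5 - 4)*(-3)) = -8 + 2*(-9*(-3)) = -8 + 2*27 = -8 + 54 = 46)
S(G) = 0
W(-11)*((z(b(l)) - S(8)) + 174) = 46*(((-1/4 - 1*(-1)) - 1*0) + 174) = 46*(((-1/4 + 1) + 0) + 174) = 46*((3/4 + 0) + 174) = 46*(3/4 + 174) = 46*(699/4) = 16077/2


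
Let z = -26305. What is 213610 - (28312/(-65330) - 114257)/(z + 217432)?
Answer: 1333605877841611/6243163455 ≈ 2.1361e+5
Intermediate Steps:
213610 - (28312/(-65330) - 114257)/(z + 217432) = 213610 - (28312/(-65330) - 114257)/(-26305 + 217432) = 213610 - (28312*(-1/65330) - 114257)/191127 = 213610 - (-14156/32665 - 114257)/191127 = 213610 - (-3732219061)/(32665*191127) = 213610 - 1*(-3732219061/6243163455) = 213610 + 3732219061/6243163455 = 1333605877841611/6243163455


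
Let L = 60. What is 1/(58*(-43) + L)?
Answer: -1/2434 ≈ -0.00041085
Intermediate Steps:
1/(58*(-43) + L) = 1/(58*(-43) + 60) = 1/(-2494 + 60) = 1/(-2434) = -1/2434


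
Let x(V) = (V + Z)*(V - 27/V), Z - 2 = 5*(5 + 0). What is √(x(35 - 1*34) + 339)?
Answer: I*√389 ≈ 19.723*I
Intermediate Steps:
Z = 27 (Z = 2 + 5*(5 + 0) = 2 + 5*5 = 2 + 25 = 27)
x(V) = (27 + V)*(V - 27/V) (x(V) = (V + 27)*(V - 27/V) = (27 + V)*(V - 27/V))
√(x(35 - 1*34) + 339) = √((-27 + (35 - 1*34)² - 729/(35 - 1*34) + 27*(35 - 1*34)) + 339) = √((-27 + (35 - 34)² - 729/(35 - 34) + 27*(35 - 34)) + 339) = √((-27 + 1² - 729/1 + 27*1) + 339) = √((-27 + 1 - 729*1 + 27) + 339) = √((-27 + 1 - 729 + 27) + 339) = √(-728 + 339) = √(-389) = I*√389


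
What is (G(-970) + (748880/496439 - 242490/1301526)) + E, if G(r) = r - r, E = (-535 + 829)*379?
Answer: 11999390410505189/107688044319 ≈ 1.1143e+5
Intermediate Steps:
E = 111426 (E = 294*379 = 111426)
G(r) = 0
(G(-970) + (748880/496439 - 242490/1301526)) + E = (0 + (748880/496439 - 242490/1301526)) + 111426 = (0 + (748880*(1/496439) - 242490*1/1301526)) + 111426 = (0 + (748880/496439 - 40415/216921)) + 111426 = (0 + 142384216295/107688044319) + 111426 = 142384216295/107688044319 + 111426 = 11999390410505189/107688044319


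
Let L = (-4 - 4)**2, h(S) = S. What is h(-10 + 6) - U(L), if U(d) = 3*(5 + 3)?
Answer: -28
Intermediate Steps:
L = 64 (L = (-8)**2 = 64)
U(d) = 24 (U(d) = 3*8 = 24)
h(-10 + 6) - U(L) = (-10 + 6) - 1*24 = -4 - 24 = -28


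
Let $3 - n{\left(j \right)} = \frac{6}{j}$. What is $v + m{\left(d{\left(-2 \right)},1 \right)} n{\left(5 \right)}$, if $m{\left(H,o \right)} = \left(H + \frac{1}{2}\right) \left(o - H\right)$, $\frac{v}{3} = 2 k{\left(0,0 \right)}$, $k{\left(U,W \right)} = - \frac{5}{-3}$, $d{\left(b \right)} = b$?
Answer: $\frac{19}{10} \approx 1.9$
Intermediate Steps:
$k{\left(U,W \right)} = \frac{5}{3}$ ($k{\left(U,W \right)} = \left(-5\right) \left(- \frac{1}{3}\right) = \frac{5}{3}$)
$n{\left(j \right)} = 3 - \frac{6}{j}$
$v = 10$ ($v = 3 \cdot 2 \cdot \frac{5}{3} = 3 \cdot \frac{10}{3} = 10$)
$m{\left(H,o \right)} = \left(\frac{1}{2} + H\right) \left(o - H\right)$ ($m{\left(H,o \right)} = \left(H + \frac{1}{2}\right) \left(o - H\right) = \left(\frac{1}{2} + H\right) \left(o - H\right)$)
$v + m{\left(d{\left(-2 \right)},1 \right)} n{\left(5 \right)} = 10 + \left(\frac{1}{2} \cdot 1 - \left(-2\right)^{2} - -1 - 2\right) \left(3 - \frac{6}{5}\right) = 10 + \left(\frac{1}{2} - 4 + 1 - 2\right) \left(3 - \frac{6}{5}\right) = 10 - \frac{81}{10} = \frac{19}{10}$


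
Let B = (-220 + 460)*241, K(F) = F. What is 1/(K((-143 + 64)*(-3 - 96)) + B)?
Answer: 1/65661 ≈ 1.5230e-5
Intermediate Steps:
B = 57840 (B = 240*241 = 57840)
1/(K((-143 + 64)*(-3 - 96)) + B) = 1/((-143 + 64)*(-3 - 96) + 57840) = 1/(-79*(-99) + 57840) = 1/(7821 + 57840) = 1/65661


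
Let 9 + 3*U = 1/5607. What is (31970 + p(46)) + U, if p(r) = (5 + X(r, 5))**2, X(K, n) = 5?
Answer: 539399008/16821 ≈ 32067.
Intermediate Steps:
U = -50462/16821 (U = -3 + (1/3)/5607 = -3 + (1/3)*(1/5607) = -3 + 1/16821 = -50462/16821 ≈ -2.9999)
p(r) = 100 (p(r) = (5 + 5)**2 = 10**2 = 100)
(31970 + p(46)) + U = (31970 + 100) - 50462/16821 = 32070 - 50462/16821 = 539399008/16821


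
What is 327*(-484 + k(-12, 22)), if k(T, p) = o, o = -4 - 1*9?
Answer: -162519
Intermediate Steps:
o = -13 (o = -4 - 9 = -13)
k(T, p) = -13
327*(-484 + k(-12, 22)) = 327*(-484 - 13) = 327*(-497) = -162519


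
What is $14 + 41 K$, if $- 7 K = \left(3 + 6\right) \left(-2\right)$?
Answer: $\frac{836}{7} \approx 119.43$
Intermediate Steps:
$K = \frac{18}{7}$ ($K = - \frac{\left(3 + 6\right) \left(-2\right)}{7} = - \frac{9 \left(-2\right)}{7} = \left(- \frac{1}{7}\right) \left(-18\right) = \frac{18}{7} \approx 2.5714$)
$14 + 41 K = 14 + 41 \cdot \frac{18}{7} = 14 + \frac{738}{7} = \frac{836}{7}$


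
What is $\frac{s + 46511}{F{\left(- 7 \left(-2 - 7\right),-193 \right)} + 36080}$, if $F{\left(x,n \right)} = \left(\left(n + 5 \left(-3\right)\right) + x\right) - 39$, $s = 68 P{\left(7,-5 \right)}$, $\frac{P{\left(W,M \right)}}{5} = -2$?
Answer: $\frac{45831}{35896} \approx 1.2768$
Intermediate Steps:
$P{\left(W,M \right)} = -10$ ($P{\left(W,M \right)} = 5 \left(-2\right) = -10$)
$s = -680$ ($s = 68 \left(-10\right) = -680$)
$F{\left(x,n \right)} = -54 + n + x$ ($F{\left(x,n \right)} = \left(\left(n - 15\right) + x\right) - 39 = \left(\left(-15 + n\right) + x\right) - 39 = \left(-15 + n + x\right) - 39 = -54 + n + x$)
$\frac{s + 46511}{F{\left(- 7 \left(-2 - 7\right),-193 \right)} + 36080} = \frac{-680 + 46511}{\left(-54 - 193 - 7 \left(-2 - 7\right)\right) + 36080} = \frac{45831}{\left(-54 - 193 - -63\right) + 36080} = \frac{45831}{\left(-54 - 193 + 63\right) + 36080} = \frac{45831}{-184 + 36080} = \frac{45831}{35896}$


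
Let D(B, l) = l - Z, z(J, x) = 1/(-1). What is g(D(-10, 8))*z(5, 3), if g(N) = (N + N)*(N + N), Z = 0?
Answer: -256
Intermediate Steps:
z(J, x) = -1
D(B, l) = l (D(B, l) = l - 1*0 = l + 0 = l)
g(N) = 4*N² (g(N) = (2*N)*(2*N) = 4*N²)
g(D(-10, 8))*z(5, 3) = (4*8²)*(-1) = (4*64)*(-1) = 256*(-1) = -256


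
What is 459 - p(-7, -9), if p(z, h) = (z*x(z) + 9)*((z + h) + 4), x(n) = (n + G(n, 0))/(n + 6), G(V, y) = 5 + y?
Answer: 399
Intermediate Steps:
x(n) = (5 + n)/(6 + n) (x(n) = (n + (5 + 0))/(n + 6) = (n + 5)/(6 + n) = (5 + n)/(6 + n))
p(z, h) = (9 + z*(5 + z)/(6 + z))*(4 + h + z) (p(z, h) = (z*((5 + z)/(6 + z)) + 9)*((z + h) + 4) = (z*(5 + z)/(6 + z) + 9)*((h + z) + 4) = (9 + z*(5 + z)/(6 + z))*(4 + h + z))
459 - p(-7, -9) = 459 - (216 + (-7)³ + 18*(-7)² + 54*(-9) + 110*(-7) - 9*(-7)² + 14*(-9)*(-7))/(6 - 7) = 459 - (216 - 343 + 18*49 - 486 - 770 - 9*49 + 882)/(-1) = 459 - (-1)*(216 - 343 + 882 - 486 - 770 - 441 + 882) = 459 - (-1)*(-60) = 459 - 1*60 = 459 - 60 = 399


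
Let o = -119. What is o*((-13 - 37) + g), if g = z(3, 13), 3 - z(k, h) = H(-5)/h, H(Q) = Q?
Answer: 72114/13 ≈ 5547.2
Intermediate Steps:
z(k, h) = 3 + 5/h (z(k, h) = 3 - (-5)/h = 3 + 5/h)
g = 44/13 (g = 3 + 5/13 = 44/13 ≈ 3.3846)
o*((-13 - 37) + g) = -119*((-13 - 37) + 44/13) = -119*(-50 + 44/13) = -119*(-606/13) = 72114/13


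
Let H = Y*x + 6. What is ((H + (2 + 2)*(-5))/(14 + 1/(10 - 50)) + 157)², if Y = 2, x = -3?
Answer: 7562563369/312481 ≈ 24202.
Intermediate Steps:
H = 0 (H = 2*(-3) + 6 = -6 + 6 = 0)
((H + (2 + 2)*(-5))/(14 + 1/(10 - 50)) + 157)² = ((0 + (2 + 2)*(-5))/(14 + 1/(10 - 50)) + 157)² = ((0 + 4*(-5))/(14 + 1/(-40)) + 157)² = ((0 - 20)/(14 - 1/40) + 157)² = (-20/559/40 + 157)² = (-20*40/559 + 157)² = (-800/559 + 157)² = (86963/559)² = 7562563369/312481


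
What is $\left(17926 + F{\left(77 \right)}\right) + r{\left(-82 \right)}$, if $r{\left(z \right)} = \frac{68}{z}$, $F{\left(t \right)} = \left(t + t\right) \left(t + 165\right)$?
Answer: $\frac{2262920}{41} \approx 55193.0$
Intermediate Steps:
$F{\left(t \right)} = 2 t \left(165 + t\right)$
$\left(17926 + F{\left(77 \right)}\right) + r{\left(-82 \right)} = \left(17926 + 2 \cdot 77 \left(165 + 77\right)\right) + \frac{68}{-82} = \left(17926 + 2 \cdot 77 \cdot 242\right) + 68 \left(- \frac{1}{82}\right) = \left(17926 + 37268\right) - \frac{34}{41} = 55194 - \frac{34}{41} = \frac{2262920}{41}$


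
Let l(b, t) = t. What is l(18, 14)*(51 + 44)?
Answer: 1330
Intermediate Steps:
l(18, 14)*(51 + 44) = 14*(51 + 44) = 14*95 = 1330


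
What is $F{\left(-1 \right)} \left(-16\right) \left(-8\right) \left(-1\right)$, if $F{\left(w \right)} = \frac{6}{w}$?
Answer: $768$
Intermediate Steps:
$F{\left(-1 \right)} \left(-16\right) \left(-8\right) \left(-1\right) = \frac{6}{-1} \left(-16\right) \left(-8\right) \left(-1\right) = 6 \left(-1\right) \left(-16\right) \left(-8\right) \left(-1\right) = \left(-6\right) \left(-16\right) \left(-8\right) \left(-1\right) = 96 \left(-8\right) \left(-1\right) = \left(-768\right) \left(-1\right) = 768$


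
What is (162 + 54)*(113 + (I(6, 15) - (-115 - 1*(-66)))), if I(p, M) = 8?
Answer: 36720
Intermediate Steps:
(162 + 54)*(113 + (I(6, 15) - (-115 - 1*(-66)))) = (162 + 54)*(113 + (8 - (-115 - 1*(-66)))) = 216*(113 + (8 - (-115 + 66))) = 216*(113 + (8 - 1*(-49))) = 216*(113 + (8 + 49)) = 216*(113 + 57) = 216*170 = 36720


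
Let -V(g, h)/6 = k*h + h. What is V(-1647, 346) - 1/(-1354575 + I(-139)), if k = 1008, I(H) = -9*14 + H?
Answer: -2837961670559/1354840 ≈ -2.0947e+6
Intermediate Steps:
I(H) = -126 + H
V(g, h) = -6054*h (V(g, h) = -6*(1008*h + h) = -6054*h)
V(-1647, 346) - 1/(-1354575 + I(-139)) = -6054*346 - 1/(-1354575 + (-126 - 139)) = -2094684 - 1/(-1354575 - 265) = -2094684 - 1/(-1354840) = -2094684 - 1*(-1/1354840) = -2094684 + 1/1354840 = -2837961670559/1354840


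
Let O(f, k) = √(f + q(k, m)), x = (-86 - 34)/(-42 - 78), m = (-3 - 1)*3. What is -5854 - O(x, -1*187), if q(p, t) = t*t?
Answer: -5854 - √145 ≈ -5866.0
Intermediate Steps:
m = -12 (m = -4*3 = -12)
q(p, t) = t²
x = 1 (x = -120/(-120) = -120*(-1/120) = 1)
O(f, k) = √(144 + f) (O(f, k) = √(f + (-12)²) = √(f + 144) = √(144 + f))
-5854 - O(x, -1*187) = -5854 - √(144 + 1) = -5854 - √145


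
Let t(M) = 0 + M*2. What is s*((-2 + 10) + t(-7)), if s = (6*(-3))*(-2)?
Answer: -216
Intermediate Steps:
t(M) = 2*M (t(M) = 0 + 2*M = 2*M)
s = 36 (s = -18*(-2) = 36)
s*((-2 + 10) + t(-7)) = 36*((-2 + 10) + 2*(-7)) = 36*(8 - 14) = 36*(-6) = -216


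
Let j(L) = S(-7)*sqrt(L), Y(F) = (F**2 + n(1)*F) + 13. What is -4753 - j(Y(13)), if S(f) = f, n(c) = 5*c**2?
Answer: -4753 + 7*sqrt(247) ≈ -4643.0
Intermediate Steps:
Y(F) = 13 + F**2 + 5*F (Y(F) = (F**2 + (5*1**2)*F) + 13 = (F**2 + (5*1)*F) + 13 = (F**2 + 5*F) + 13 = 13 + F**2 + 5*F)
j(L) = -7*sqrt(L)
-4753 - j(Y(13)) = -4753 - (-7)*sqrt(13 + 13**2 + 5*13) = -4753 - (-7)*sqrt(13 + 169 + 65) = -4753 - (-7)*sqrt(247) = -4753 + 7*sqrt(247)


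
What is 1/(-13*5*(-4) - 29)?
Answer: 1/231 ≈ 0.0043290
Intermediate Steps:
1/(-13*5*(-4) - 29) = 1/(-65*(-4) - 29) = 1/(260 - 29) = 1/231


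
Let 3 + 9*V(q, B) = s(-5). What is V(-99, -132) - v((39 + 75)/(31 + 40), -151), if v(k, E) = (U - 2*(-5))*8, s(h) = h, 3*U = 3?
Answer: -800/9 ≈ -88.889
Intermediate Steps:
U = 1 (U = (1/3)*3 = 1)
V(q, B) = -8/9 (V(q, B) = -1/3 + (1/9)*(-5) = -1/3 - 5/9 = -8/9)
v(k, E) = 88 (v(k, E) = (1 - 2*(-5))*8 = (1 + 10)*8 = 11*8 = 88)
V(-99, -132) - v((39 + 75)/(31 + 40), -151) = -8/9 - 1*88 = -8/9 - 88 = -800/9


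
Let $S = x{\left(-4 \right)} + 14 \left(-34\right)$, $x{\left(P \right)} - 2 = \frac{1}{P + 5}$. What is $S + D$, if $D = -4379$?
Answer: $-4852$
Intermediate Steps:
$x{\left(P \right)} = 2 + \frac{1}{5 + P}$ ($x{\left(P \right)} = 2 + \frac{1}{P + 5} = 2 + \frac{1}{5 + P}$)
$S = -473$ ($S = \frac{11 + 2 \left(-4\right)}{5 - 4} + 14 \left(-34\right) = \frac{11 - 8}{1} - 476 = 1 \cdot 3 - 476 = 3 - 476 = -473$)
$S + D = -473 - 4379 = -4852$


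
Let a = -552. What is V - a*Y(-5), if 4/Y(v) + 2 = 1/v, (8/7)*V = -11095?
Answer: -942635/88 ≈ -10712.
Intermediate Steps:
V = -77665/8 (V = (7/8)*(-11095) = -77665/8 ≈ -9708.1)
Y(v) = 4/(-2 + 1/v)
V - a*Y(-5) = -77665/8 - (-552)*(-4*(-5)/(-1 + 2*(-5))) = -77665/8 - (-552)*(-4*(-5)/(-1 - 10)) = -77665/8 - (-552)*(-4*(-5)/(-11)) = -77665/8 - (-552)*(-4*(-5)*(-1/11)) = -77665/8 - (-552)*(-20)/11 = -77665/8 - 1*11040/11 = -77665/8 - 11040/11 = -942635/88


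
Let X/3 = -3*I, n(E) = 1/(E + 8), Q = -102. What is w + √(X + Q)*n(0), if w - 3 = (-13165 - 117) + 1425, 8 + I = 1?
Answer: -11854 + I*√39/8 ≈ -11854.0 + 0.78062*I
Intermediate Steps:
I = -7 (I = -8 + 1 = -7)
n(E) = 1/(8 + E)
X = 63 (X = 3*(-3*(-7)) = 3*21 = 63)
w = -11854 (w = 3 + ((-13165 - 117) + 1425) = 3 + (-13282 + 1425) = 3 - 11857 = -11854)
w + √(X + Q)*n(0) = -11854 + √(63 - 102)/(8 + 0) = -11854 + √(-39)/8 = -11854 + (I*√39)*(⅛) = -11854 + I*√39/8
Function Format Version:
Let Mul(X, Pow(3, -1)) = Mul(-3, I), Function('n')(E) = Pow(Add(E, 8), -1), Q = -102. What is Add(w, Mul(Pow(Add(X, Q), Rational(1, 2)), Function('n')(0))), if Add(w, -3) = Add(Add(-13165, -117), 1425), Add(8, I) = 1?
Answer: Add(-11854, Mul(Rational(1, 8), I, Pow(39, Rational(1, 2)))) ≈ Add(-11854., Mul(0.78062, I))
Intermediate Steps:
I = -7 (I = Add(-8, 1) = -7)
Function('n')(E) = Pow(Add(8, E), -1)
X = 63 (X = Mul(3, Mul(-3, -7)) = Mul(3, 21) = 63)
w = -11854 (w = Add(3, Add(Add(-13165, -117), 1425)) = Add(3, Add(-13282, 1425)) = Add(3, -11857) = -11854)
Add(w, Mul(Pow(Add(X, Q), Rational(1, 2)), Function('n')(0))) = Add(-11854, Mul(Pow(Add(63, -102), Rational(1, 2)), Pow(Add(8, 0), -1))) = Add(-11854, Mul(Pow(-39, Rational(1, 2)), Pow(8, -1))) = Add(-11854, Mul(Mul(I, Pow(39, Rational(1, 2))), Rational(1, 8))) = Add(-11854, Mul(Rational(1, 8), I, Pow(39, Rational(1, 2))))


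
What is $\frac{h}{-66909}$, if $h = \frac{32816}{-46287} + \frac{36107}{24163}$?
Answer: $- \frac{878351701}{74833218943929} \approx -1.1737 \cdot 10^{-5}$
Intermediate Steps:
$h = \frac{878351701}{1118432781}$ ($h = 32816 \left(- \frac{1}{46287}\right) + 36107 \cdot \frac{1}{24163} = - \frac{32816}{46287} + \frac{36107}{24163} = \frac{878351701}{1118432781} \approx 0.78534$)
$\frac{h}{-66909} = \frac{878351701}{1118432781 \left(-66909\right)} = \frac{878351701}{1118432781} \left(- \frac{1}{66909}\right) = - \frac{878351701}{74833218943929}$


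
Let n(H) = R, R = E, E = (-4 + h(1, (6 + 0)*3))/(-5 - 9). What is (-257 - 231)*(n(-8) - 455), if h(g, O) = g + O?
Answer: 1557940/7 ≈ 2.2256e+5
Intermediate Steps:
h(g, O) = O + g
E = -15/14 (E = (-4 + ((6 + 0)*3 + 1))/(-5 - 9) = (-4 + (6*3 + 1))/(-14) = (-4 + (18 + 1))*(-1/14) = (-4 + 19)*(-1/14) = 15*(-1/14) = -15/14 ≈ -1.0714)
R = -15/14 ≈ -1.0714
n(H) = -15/14
(-257 - 231)*(n(-8) - 455) = (-257 - 231)*(-15/14 - 455) = -488*(-6385/14) = 1557940/7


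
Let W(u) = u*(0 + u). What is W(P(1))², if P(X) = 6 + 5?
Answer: 14641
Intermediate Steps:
P(X) = 11
W(u) = u² (W(u) = u*u = u²)
W(P(1))² = (11²)² = 121² = 14641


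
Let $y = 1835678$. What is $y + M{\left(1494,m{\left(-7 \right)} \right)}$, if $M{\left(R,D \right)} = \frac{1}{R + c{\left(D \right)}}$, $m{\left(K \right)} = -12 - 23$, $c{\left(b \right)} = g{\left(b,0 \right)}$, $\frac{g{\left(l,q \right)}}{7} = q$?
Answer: $\frac{2742502933}{1494} \approx 1.8357 \cdot 10^{6}$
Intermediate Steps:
$g{\left(l,q \right)} = 7 q$
$c{\left(b \right)} = 0$ ($c{\left(b \right)} = 7 \cdot 0 = 0$)
$m{\left(K \right)} = -35$ ($m{\left(K \right)} = -12 - 23 = -35$)
$M{\left(R,D \right)} = \frac{1}{R}$ ($M{\left(R,D \right)} = \frac{1}{R + 0} = \frac{1}{R}$)
$y + M{\left(1494,m{\left(-7 \right)} \right)} = 1835678 + \frac{1}{1494} = \frac{2742502933}{1494}$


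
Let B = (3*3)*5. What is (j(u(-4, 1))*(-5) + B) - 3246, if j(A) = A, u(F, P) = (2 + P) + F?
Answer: -3196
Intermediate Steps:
u(F, P) = 2 + F + P
B = 45 (B = 9*5 = 45)
(j(u(-4, 1))*(-5) + B) - 3246 = ((2 - 4 + 1)*(-5) + 45) - 3246 = (-1*(-5) + 45) - 3246 = (5 + 45) - 3246 = 50 - 3246 = -3196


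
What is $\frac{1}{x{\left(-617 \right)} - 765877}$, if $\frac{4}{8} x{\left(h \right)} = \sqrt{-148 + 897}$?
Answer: $- \frac{109411}{83795368019} - \frac{2 \sqrt{749}}{586567576133} \approx -1.3058 \cdot 10^{-6}$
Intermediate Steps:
$x{\left(h \right)} = 2 \sqrt{749}$ ($x{\left(h \right)} = 2 \sqrt{-148 + 897} = 2 \sqrt{749}$)
$\frac{1}{x{\left(-617 \right)} - 765877} = \frac{1}{2 \sqrt{749} - 765877} = \frac{1}{-765877 + 2 \sqrt{749}}$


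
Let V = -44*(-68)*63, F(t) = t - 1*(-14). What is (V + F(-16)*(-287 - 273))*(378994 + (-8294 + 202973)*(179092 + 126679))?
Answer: 11287379998112848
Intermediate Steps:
F(t) = 14 + t (F(t) = t + 14 = 14 + t)
V = 188496 (V = 2992*63 = 188496)
(V + F(-16)*(-287 - 273))*(378994 + (-8294 + 202973)*(179092 + 126679)) = (188496 + (14 - 16)*(-287 - 273))*(378994 + (-8294 + 202973)*(179092 + 126679)) = (188496 - 2*(-560))*(378994 + 194679*305771) = (188496 + 1120)*(378994 + 59527192509) = 189616*59527571503 = 11287379998112848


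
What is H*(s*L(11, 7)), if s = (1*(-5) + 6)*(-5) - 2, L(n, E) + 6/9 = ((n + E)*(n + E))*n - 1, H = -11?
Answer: 822899/3 ≈ 2.7430e+5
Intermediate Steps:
L(n, E) = -5/3 + n*(E + n)² (L(n, E) = -⅔ + (((n + E)*(n + E))*n - 1) = -⅔ + (((E + n)*(E + n))*n - 1) = -⅔ + ((E + n)²*n - 1) = -⅔ + (n*(E + n)² - 1) = -⅔ + (-1 + n*(E + n)²) = -5/3 + n*(E + n)²)
s = -7 (s = (-5 + 6)*(-5) - 2 = 1*(-5) - 2 = -5 - 2 = -7)
H*(s*L(11, 7)) = -(-77)*(-5/3 + 11*(7 + 11)²) = -(-77)*(-5/3 + 11*18²) = -(-77)*(-5/3 + 11*324) = -(-77)*(-5/3 + 3564) = -(-77)*10687/3 = -11*(-74809/3) = 822899/3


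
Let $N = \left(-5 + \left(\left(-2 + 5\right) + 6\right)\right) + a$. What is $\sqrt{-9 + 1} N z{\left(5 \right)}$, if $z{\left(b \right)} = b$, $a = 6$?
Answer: $100 i \sqrt{2} \approx 141.42 i$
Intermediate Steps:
$N = 10$ ($N = \left(-5 + \left(\left(-2 + 5\right) + 6\right)\right) + 6 = \left(-5 + \left(3 + 6\right)\right) + 6 = \left(-5 + 9\right) + 6 = 4 + 6 = 10$)
$\sqrt{-9 + 1} N z{\left(5 \right)} = \sqrt{-9 + 1} \cdot 10 \cdot 5 = \sqrt{-8} \cdot 10 \cdot 5 = 2 i \sqrt{2} \cdot 10 \cdot 5 = 20 i \sqrt{2} \cdot 5 = 100 i \sqrt{2}$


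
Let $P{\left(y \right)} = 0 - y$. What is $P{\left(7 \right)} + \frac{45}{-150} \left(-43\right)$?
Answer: $\frac{59}{10} \approx 5.9$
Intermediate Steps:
$P{\left(y \right)} = - y$
$P{\left(7 \right)} + \frac{45}{-150} \left(-43\right) = \left(-1\right) 7 + \frac{45}{-150} \left(-43\right) = -7 + 45 \left(- \frac{1}{150}\right) \left(-43\right) = -7 - - \frac{129}{10} = -7 + \frac{129}{10} = \frac{59}{10}$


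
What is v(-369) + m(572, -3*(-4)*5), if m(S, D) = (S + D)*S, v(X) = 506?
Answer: 362010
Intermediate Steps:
m(S, D) = S*(D + S) (m(S, D) = (D + S)*S = S*(D + S))
v(-369) + m(572, -3*(-4)*5) = 506 + 572*(-3*(-4)*5 + 572) = 506 + 572*(12*5 + 572) = 506 + 572*(60 + 572) = 506 + 572*632 = 506 + 361504 = 362010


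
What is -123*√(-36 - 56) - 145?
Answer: -145 - 246*I*√23 ≈ -145.0 - 1179.8*I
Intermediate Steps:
-123*√(-36 - 56) - 145 = -246*I*√23 - 145 = -145 - 246*I*√23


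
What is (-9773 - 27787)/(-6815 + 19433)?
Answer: -6260/2103 ≈ -2.9767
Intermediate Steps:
(-9773 - 27787)/(-6815 + 19433) = -37560/12618 = -37560*1/12618 = -6260/2103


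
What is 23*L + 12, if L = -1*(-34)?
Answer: 794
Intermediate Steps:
L = 34
23*L + 12 = 23*34 + 12 = 782 + 12 = 794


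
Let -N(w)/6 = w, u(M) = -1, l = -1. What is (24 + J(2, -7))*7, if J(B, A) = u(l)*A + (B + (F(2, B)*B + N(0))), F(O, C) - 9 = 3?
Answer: 399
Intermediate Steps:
F(O, C) = 12 (F(O, C) = 9 + 3 = 12)
N(w) = -6*w
J(B, A) = -A + 13*B (J(B, A) = -A + (B + (12*B - 6*0)) = -A + (B + (12*B + 0)) = -A + (B + 12*B) = -A + 13*B)
(24 + J(2, -7))*7 = (24 + (-1*(-7) + 13*2))*7 = (24 + (7 + 26))*7 = (24 + 33)*7 = 57*7 = 399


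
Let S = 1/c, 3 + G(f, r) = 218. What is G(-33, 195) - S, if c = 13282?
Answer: 2855629/13282 ≈ 215.00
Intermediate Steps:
G(f, r) = 215 (G(f, r) = -3 + 218 = 215)
S = 1/13282 ≈ 7.5290e-5
G(-33, 195) - S = 215 - 1*1/13282 = 215 - 1/13282 = 2855629/13282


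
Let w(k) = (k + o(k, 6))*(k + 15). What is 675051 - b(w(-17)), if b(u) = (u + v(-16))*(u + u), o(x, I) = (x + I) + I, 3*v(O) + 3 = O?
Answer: 2015209/3 ≈ 6.7174e+5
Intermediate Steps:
v(O) = -1 + O/3
o(x, I) = x + 2*I (o(x, I) = (I + x) + I = x + 2*I)
w(k) = (12 + 2*k)*(15 + k) (w(k) = (k + (k + 2*6))*(k + 15) = (k + (k + 12))*(15 + k) = (k + (12 + k))*(15 + k) = (12 + 2*k)*(15 + k))
b(u) = 2*u*(-19/3 + u) (b(u) = (u + (-1 + (⅓)*(-16)))*(u + u) = (u + (-1 - 16/3))*(2*u) = (u - 19/3)*(2*u) = (-19/3 + u)*(2*u) = 2*u*(-19/3 + u))
675051 - b(w(-17)) = 675051 - 2*(180 + 2*(-17)² + 42*(-17))*(-19 + 3*(180 + 2*(-17)² + 42*(-17)))/3 = 675051 - 2*(180 + 2*289 - 714)*(-19 + 3*(180 + 2*289 - 714))/3 = 675051 - 2*(180 + 578 - 714)*(-19 + 3*(180 + 578 - 714))/3 = 675051 - 2*44*(-19 + 3*44)/3 = 675051 - 2*44*(-19 + 132)/3 = 675051 - 2*44*113/3 = 675051 - 1*9944/3 = 675051 - 9944/3 = 2015209/3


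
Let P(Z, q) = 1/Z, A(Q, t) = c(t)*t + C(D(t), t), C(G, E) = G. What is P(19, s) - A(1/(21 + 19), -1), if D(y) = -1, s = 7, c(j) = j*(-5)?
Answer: 115/19 ≈ 6.0526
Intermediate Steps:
c(j) = -5*j
A(Q, t) = -1 - 5*t² (A(Q, t) = (-5*t)*t - 1 = -5*t² - 1 = -1 - 5*t²)
P(19, s) - A(1/(21 + 19), -1) = 1/19 - (-1 - 5*(-1)²) = 1/19 - (-1 - 5*1) = 1/19 - (-1 - 5) = 1/19 - 1*(-6) = 1/19 + 6 = 115/19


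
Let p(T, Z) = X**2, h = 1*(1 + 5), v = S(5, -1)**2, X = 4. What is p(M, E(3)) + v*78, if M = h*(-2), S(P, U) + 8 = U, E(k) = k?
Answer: 6334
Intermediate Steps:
S(P, U) = -8 + U
v = 81 (v = (-8 - 1)**2 = (-9)**2 = 81)
h = 6 (h = 1*6 = 6)
M = -12 (M = 6*(-2) = -12)
p(T, Z) = 16 (p(T, Z) = 4**2 = 16)
p(M, E(3)) + v*78 = 16 + 81*78 = 16 + 6318 = 6334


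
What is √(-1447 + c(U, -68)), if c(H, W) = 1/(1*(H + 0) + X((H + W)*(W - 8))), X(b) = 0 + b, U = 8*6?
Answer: I*√4537790/56 ≈ 38.039*I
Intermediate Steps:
U = 48
X(b) = b
c(H, W) = 1/(H + (-8 + W)*(H + W)) (c(H, W) = 1/(1*(H + 0) + (H + W)*(W - 8)) = 1/(1*H + (H + W)*(-8 + W)) = 1/(H + (-8 + W)*(H + W)))
√(-1447 + c(U, -68)) = √(-1447 + 1/((-68)² - 8*(-68) - 7*48 + 48*(-68))) = √(-1447 + 1/(4624 + 544 - 336 - 3264)) = √(-1447 + 1/1568) = √(-2268895/1568) = I*√4537790/56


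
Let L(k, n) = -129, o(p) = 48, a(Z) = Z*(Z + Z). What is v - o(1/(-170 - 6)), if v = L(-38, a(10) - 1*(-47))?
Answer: -177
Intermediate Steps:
a(Z) = 2*Z**2 (a(Z) = Z*(2*Z) = 2*Z**2)
v = -129
v - o(1/(-170 - 6)) = -129 - 1*48 = -129 - 48 = -177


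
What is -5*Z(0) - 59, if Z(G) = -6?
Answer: -29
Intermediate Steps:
-5*Z(0) - 59 = -5*(-6) - 59 = 30 - 59 = -29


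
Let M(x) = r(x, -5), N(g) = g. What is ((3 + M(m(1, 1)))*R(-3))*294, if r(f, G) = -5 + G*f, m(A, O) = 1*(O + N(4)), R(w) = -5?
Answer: 39690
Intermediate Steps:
m(A, O) = 4 + O (m(A, O) = 1*(O + 4) = 1*(4 + O) = 4 + O)
M(x) = -5 - 5*x
((3 + M(m(1, 1)))*R(-3))*294 = ((3 + (-5 - 5*(4 + 1)))*(-5))*294 = ((3 + (-5 - 5*5))*(-5))*294 = ((3 + (-5 - 25))*(-5))*294 = ((3 - 30)*(-5))*294 = -27*(-5)*294 = 135*294 = 39690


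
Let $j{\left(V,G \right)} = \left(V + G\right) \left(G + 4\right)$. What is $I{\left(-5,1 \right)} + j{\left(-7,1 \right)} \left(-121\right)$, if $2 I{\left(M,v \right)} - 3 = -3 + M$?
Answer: $\frac{7255}{2} \approx 3627.5$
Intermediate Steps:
$j{\left(V,G \right)} = \left(4 + G\right) \left(G + V\right)$ ($j{\left(V,G \right)} = \left(G + V\right) \left(4 + G\right) = \left(4 + G\right) \left(G + V\right)$)
$I{\left(M,v \right)} = \frac{M}{2}$ ($I{\left(M,v \right)} = \frac{3}{2} + \frac{-3 + M}{2} = \frac{3}{2} + \left(- \frac{3}{2} + \frac{M}{2}\right) = \frac{M}{2}$)
$I{\left(-5,1 \right)} + j{\left(-7,1 \right)} \left(-121\right) = \frac{1}{2} \left(-5\right) + \left(1^{2} + 4 \cdot 1 + 4 \left(-7\right) + 1 \left(-7\right)\right) \left(-121\right) = - \frac{5}{2} + \left(1 + 4 - 28 - 7\right) \left(-121\right) = - \frac{5}{2} - -3630 = - \frac{5}{2} + 3630 = \frac{7255}{2}$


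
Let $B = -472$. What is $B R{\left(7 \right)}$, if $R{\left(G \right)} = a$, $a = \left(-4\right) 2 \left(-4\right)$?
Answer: $-15104$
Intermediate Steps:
$a = 32$ ($a = \left(-8\right) \left(-4\right) = 32$)
$R{\left(G \right)} = 32$
$B R{\left(7 \right)} = \left(-472\right) 32 = -15104$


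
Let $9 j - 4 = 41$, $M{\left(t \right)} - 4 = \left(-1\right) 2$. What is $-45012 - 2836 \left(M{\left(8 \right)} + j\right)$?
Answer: $-64864$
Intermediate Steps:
$M{\left(t \right)} = 2$ ($M{\left(t \right)} = 4 - 2 = 2$)
$j = 5$ ($j = \frac{4}{9} + \frac{1}{9} \cdot 41 = \frac{4}{9} + \frac{41}{9} = 5$)
$-45012 - 2836 \left(M{\left(8 \right)} + j\right) = -45012 - 2836 \left(2 + 5\right) = -45012 - 2836 \cdot 7 = -45012 - 19852 = -64864$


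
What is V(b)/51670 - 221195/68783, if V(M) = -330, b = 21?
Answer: -88091108/27338597 ≈ -3.2222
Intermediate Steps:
V(b)/51670 - 221195/68783 = -330/51670 - 221195/68783 = -330*1/51670 - 221195*1/68783 = -33/5167 - 17015/5291 = -88091108/27338597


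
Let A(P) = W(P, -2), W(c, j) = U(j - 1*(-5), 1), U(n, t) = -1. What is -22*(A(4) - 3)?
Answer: 88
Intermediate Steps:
W(c, j) = -1
A(P) = -1
-22*(A(4) - 3) = -22*(-1 - 3) = -22*(-4) = 88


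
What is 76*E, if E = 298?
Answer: 22648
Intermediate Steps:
76*E = 76*298 = 22648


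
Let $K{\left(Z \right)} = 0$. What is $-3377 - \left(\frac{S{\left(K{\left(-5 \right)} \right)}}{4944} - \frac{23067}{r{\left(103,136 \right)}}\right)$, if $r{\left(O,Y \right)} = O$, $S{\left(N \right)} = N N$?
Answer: $- \frac{324764}{103} \approx -3153.0$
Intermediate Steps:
$S{\left(N \right)} = N^{2}$
$-3377 - \left(\frac{S{\left(K{\left(-5 \right)} \right)}}{4944} - \frac{23067}{r{\left(103,136 \right)}}\right) = -3377 - \left(\frac{0^{2}}{4944} - \frac{23067}{103}\right) = -3377 - \left(0 \cdot \frac{1}{4944} - \frac{23067}{103}\right) = -3377 - \left(0 - \frac{23067}{103}\right) = -3377 - - \frac{23067}{103} = -3377 + \frac{23067}{103} = - \frac{324764}{103}$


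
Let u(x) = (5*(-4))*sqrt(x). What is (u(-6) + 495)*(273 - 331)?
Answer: -28710 + 1160*I*sqrt(6) ≈ -28710.0 + 2841.4*I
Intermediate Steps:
u(x) = -20*sqrt(x)
(u(-6) + 495)*(273 - 331) = (-20*I*sqrt(6) + 495)*(273 - 331) = (-20*I*sqrt(6) + 495)*(-58) = (495 - 20*I*sqrt(6))*(-58) = -28710 + 1160*I*sqrt(6)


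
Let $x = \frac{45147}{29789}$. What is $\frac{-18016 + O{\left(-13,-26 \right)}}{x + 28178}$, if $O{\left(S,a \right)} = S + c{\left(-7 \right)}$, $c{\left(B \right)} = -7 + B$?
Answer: $- \frac{537482927}{839439589} \approx -0.64029$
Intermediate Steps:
$O{\left(S,a \right)} = -14 + S$ ($O{\left(S,a \right)} = S - 14 = -14 + S$)
$x = \frac{45147}{29789}$ ($x = 45147 \cdot \frac{1}{29789} = \frac{45147}{29789} \approx 1.5156$)
$\frac{-18016 + O{\left(-13,-26 \right)}}{x + 28178} = \frac{-18016 - 27}{\frac{45147}{29789} + 28178} = \frac{-18016 - 27}{\frac{839439589}{29789}} = \left(-18043\right) \frac{29789}{839439589} = - \frac{537482927}{839439589}$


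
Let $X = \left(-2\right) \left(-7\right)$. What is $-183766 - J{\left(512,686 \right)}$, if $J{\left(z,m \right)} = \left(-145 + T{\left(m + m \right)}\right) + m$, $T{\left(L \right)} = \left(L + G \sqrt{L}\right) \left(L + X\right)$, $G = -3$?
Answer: $-2085899 + 58212 \sqrt{7} \approx -1.9319 \cdot 10^{6}$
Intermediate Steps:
$X = 14$
$T{\left(L \right)} = \left(14 + L\right) \left(L - 3 \sqrt{L}\right)$ ($T{\left(L \right)} = \left(L - 3 \sqrt{L}\right) \left(L + 14\right) = \left(L - 3 \sqrt{L}\right) \left(14 + L\right) = \left(14 + L\right) \left(L - 3 \sqrt{L}\right)$)
$J{\left(z,m \right)} = -145 + 4 m^{2} + 29 m - 42 \sqrt{2} \sqrt{m} - 6 \sqrt{2} m^{\frac{3}{2}}$ ($J{\left(z,m \right)} = \left(-145 - \left(- \left(m + m\right)^{2} - 14 \left(m + m\right) + 3 \left(m + m\right)^{\frac{3}{2}} + 42 \sqrt{m + m}\right)\right) + m = \left(-145 - \left(- 4 m^{2} + 3 \cdot 2 \sqrt{2} m^{\frac{3}{2}} + 42 \sqrt{2} \sqrt{m} - 28 m\right)\right) + m = \left(-145 - \left(- 28 m - 4 m^{2} + 42 \sqrt{2} \sqrt{m} + 3 \cdot 2 \sqrt{2} m^{\frac{3}{2}}\right)\right) + m = \left(-145 - \left(- 28 m - 4 m^{2} + 6 \sqrt{2} m^{\frac{3}{2}} + 42 \sqrt{2} \sqrt{m}\right)\right) + m = \left(-145 + 4 m^{2} + 28 m - 42 \sqrt{2} \sqrt{m} - 6 \sqrt{2} m^{\frac{3}{2}}\right) + m = -145 + 4 m^{2} + 29 m - 42 \sqrt{2} \sqrt{m} - 6 \sqrt{2} m^{\frac{3}{2}}$)
$-183766 - J{\left(512,686 \right)} = -183766 - \left(-145 + 4 \cdot 686^{2} + 29 \cdot 686 - 42 \sqrt{2} \sqrt{686} - 6 \sqrt{2} \cdot 686^{\frac{3}{2}}\right) = -183766 - \left(-145 + 4 \cdot 470596 + 19894 - 42 \sqrt{2} \cdot 7 \sqrt{14} - 6 \sqrt{2} \cdot 4802 \sqrt{14}\right) = -183766 - \left(-145 + 1882384 + 19894 - 588 \sqrt{7} - 57624 \sqrt{7}\right) = -183766 - \left(1902133 - 58212 \sqrt{7}\right) = -2085899 + 58212 \sqrt{7}$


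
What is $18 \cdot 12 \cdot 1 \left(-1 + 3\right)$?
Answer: $432$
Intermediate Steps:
$18 \cdot 12 \cdot 1 \left(-1 + 3\right) = 216 \cdot 1 \cdot 2 = 216 \cdot 2 = 432$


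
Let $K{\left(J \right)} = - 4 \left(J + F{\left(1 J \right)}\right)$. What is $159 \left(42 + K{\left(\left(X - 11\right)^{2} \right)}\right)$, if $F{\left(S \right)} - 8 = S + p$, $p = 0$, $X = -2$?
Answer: $-213378$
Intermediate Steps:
$F{\left(S \right)} = 8 + S$ ($F{\left(S \right)} = 8 + \left(S + 0\right) = 8 + S$)
$K{\left(J \right)} = -32 - 8 J$ ($K{\left(J \right)} = - 4 \left(J + \left(8 + 1 J\right)\right) = - 4 \left(J + \left(8 + J\right)\right) = - 4 \left(8 + 2 J\right) = -32 - 8 J$)
$159 \left(42 + K{\left(\left(X - 11\right)^{2} \right)}\right) = 159 \left(42 - \left(32 + 8 \left(-2 - 11\right)^{2}\right)\right) = 159 \left(42 - \left(32 + 8 \left(-13\right)^{2}\right)\right) = 159 \left(42 - 1384\right) = 159 \left(-1342\right) = -213378$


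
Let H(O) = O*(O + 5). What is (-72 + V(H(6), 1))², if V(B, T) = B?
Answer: 36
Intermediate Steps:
H(O) = O*(5 + O)
(-72 + V(H(6), 1))² = (-72 + 6*(5 + 6))² = (-72 + 6*11)² = (-72 + 66)² = (-6)² = 36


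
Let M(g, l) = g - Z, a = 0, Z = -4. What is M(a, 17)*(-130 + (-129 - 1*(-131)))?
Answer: -512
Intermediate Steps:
M(g, l) = 4 + g (M(g, l) = g - 1*(-4) = g + 4 = 4 + g)
M(a, 17)*(-130 + (-129 - 1*(-131))) = (4 + 0)*(-130 + (-129 - 1*(-131))) = 4*(-130 + (-129 + 131)) = 4*(-130 + 2) = 4*(-128) = -512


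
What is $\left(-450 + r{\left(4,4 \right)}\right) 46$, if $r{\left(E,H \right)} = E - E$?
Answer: $-20700$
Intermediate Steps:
$r{\left(E,H \right)} = 0$
$\left(-450 + r{\left(4,4 \right)}\right) 46 = \left(-450 + 0\right) 46 = \left(-450\right) 46 = -20700$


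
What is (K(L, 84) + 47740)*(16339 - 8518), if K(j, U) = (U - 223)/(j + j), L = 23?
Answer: 17174141721/46 ≈ 3.7335e+8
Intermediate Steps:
K(j, U) = (-223 + U)/(2*j) (K(j, U) = (-223 + U)/((2*j)) = (-223 + U)*(1/(2*j)) = (-223 + U)/(2*j))
(K(L, 84) + 47740)*(16339 - 8518) = ((½)*(-223 + 84)/23 + 47740)*(16339 - 8518) = ((½)*(1/23)*(-139) + 47740)*7821 = (-139/46 + 47740)*7821 = (2195901/46)*7821 = 17174141721/46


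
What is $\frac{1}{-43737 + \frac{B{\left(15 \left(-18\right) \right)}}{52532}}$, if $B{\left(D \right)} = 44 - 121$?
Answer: $- \frac{52532}{2297592161} \approx -2.2864 \cdot 10^{-5}$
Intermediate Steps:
$B{\left(D \right)} = -77$ ($B{\left(D \right)} = 44 - 121 = -77$)
$\frac{1}{-43737 + \frac{B{\left(15 \left(-18\right) \right)}}{52532}} = \frac{1}{-43737 - \frac{77}{52532}} = \frac{1}{- \frac{2297592161}{52532}} = - \frac{52532}{2297592161}$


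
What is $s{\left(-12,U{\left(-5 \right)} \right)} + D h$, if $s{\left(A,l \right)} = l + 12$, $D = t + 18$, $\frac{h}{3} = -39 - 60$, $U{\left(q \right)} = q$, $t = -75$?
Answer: $16936$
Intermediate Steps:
$h = -297$ ($h = 3 \left(-39 - 60\right) = 3 \left(-99\right) = -297$)
$D = -57$ ($D = -75 + 18 = -57$)
$s{\left(A,l \right)} = 12 + l$
$s{\left(-12,U{\left(-5 \right)} \right)} + D h = \left(12 - 5\right) - -16929 = 7 + 16929 = 16936$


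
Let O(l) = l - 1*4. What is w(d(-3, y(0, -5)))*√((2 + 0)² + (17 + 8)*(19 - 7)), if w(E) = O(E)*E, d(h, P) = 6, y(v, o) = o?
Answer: 48*√19 ≈ 209.23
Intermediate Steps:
O(l) = -4 + l (O(l) = l - 4 = -4 + l)
w(E) = E*(-4 + E) (w(E) = (-4 + E)*E = E*(-4 + E))
w(d(-3, y(0, -5)))*√((2 + 0)² + (17 + 8)*(19 - 7)) = (6*(-4 + 6))*√((2 + 0)² + (17 + 8)*(19 - 7)) = (6*2)*√(2² + 25*12) = 12*√(4 + 300) = 12*√304 = 12*(4*√19) = 48*√19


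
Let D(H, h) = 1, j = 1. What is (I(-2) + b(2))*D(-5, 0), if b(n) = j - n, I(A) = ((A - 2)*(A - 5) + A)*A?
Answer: -53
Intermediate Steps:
I(A) = A*(A + (-5 + A)*(-2 + A)) (I(A) = ((-2 + A)*(-5 + A) + A)*A = ((-5 + A)*(-2 + A) + A)*A = (A + (-5 + A)*(-2 + A))*A = A*(A + (-5 + A)*(-2 + A)))
b(n) = 1 - n
(I(-2) + b(2))*D(-5, 0) = (-2*(10 + (-2)² - 6*(-2)) + (1 - 1*2))*1 = (-2*(10 + 4 + 12) + (1 - 2))*1 = (-2*26 - 1)*1 = (-52 - 1)*1 = -53*1 = -53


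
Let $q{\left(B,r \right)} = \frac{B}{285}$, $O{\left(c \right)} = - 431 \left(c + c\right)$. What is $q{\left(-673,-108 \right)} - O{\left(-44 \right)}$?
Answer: $- \frac{10810153}{285} \approx -37930.0$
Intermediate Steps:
$O{\left(c \right)} = - 862 c$ ($O{\left(c \right)} = - 431 \cdot 2 c = - 862 c$)
$q{\left(B,r \right)} = \frac{B}{285}$ ($q{\left(B,r \right)} = B \frac{1}{285} = \frac{B}{285}$)
$q{\left(-673,-108 \right)} - O{\left(-44 \right)} = \frac{1}{285} \left(-673\right) - \left(-862\right) \left(-44\right) = - \frac{673}{285} - 37928 = - \frac{10810153}{285}$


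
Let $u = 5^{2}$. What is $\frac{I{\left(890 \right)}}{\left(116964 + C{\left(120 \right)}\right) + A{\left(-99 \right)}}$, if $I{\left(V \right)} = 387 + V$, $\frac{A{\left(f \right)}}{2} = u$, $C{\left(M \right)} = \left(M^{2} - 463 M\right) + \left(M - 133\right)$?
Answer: $\frac{1277}{75841} \approx 0.016838$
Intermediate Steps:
$C{\left(M \right)} = -133 + M^{2} - 462 M$ ($C{\left(M \right)} = \left(M^{2} - 463 M\right) + \left(-133 + M\right) = -133 + M^{2} - 462 M$)
$u = 25$
$A{\left(f \right)} = 50$ ($A{\left(f \right)} = 2 \cdot 25 = 50$)
$\frac{I{\left(890 \right)}}{\left(116964 + C{\left(120 \right)}\right) + A{\left(-99 \right)}} = \frac{387 + 890}{\left(116964 - \left(55573 - 14400\right)\right) + 50} = \frac{1277}{\left(116964 - 41173\right) + 50} = \frac{1277}{75791 + 50} = \frac{1277}{75841}$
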